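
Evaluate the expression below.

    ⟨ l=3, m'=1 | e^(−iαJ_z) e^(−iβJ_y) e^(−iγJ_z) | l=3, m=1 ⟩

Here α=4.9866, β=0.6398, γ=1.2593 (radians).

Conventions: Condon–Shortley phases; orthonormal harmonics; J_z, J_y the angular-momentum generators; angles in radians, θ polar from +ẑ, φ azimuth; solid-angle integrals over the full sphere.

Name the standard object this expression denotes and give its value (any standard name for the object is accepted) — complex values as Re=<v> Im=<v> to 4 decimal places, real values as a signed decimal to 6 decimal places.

This is a Wigner D-matrix element — the rotation-matrix element ⟨l m'| R(α,β,γ) |l m⟩ in the angular-momentum basis.
First d^3_{1,1}(β=0.6398), then the phase factors e^{-i(1)α} and e^{-i(1)γ}:
Half-angle: c=0.949267, s=0.314472. N=√(24·2·24·2)=48.000000
k∈{0,1,2} keeps every argument non-negative
  k=0: (−1)^0·48.0000/(48)·0.9493^6·0.3145^0 = +0.731695
  k=1: (−1)^1·48.0000/(6)·0.9493^4·0.3145^2 = -0.642401
  k=2: (−1)^2·48.0000/(8)·0.9493^2·0.3145^4 = +0.052875
d^3_{1,1}(0.6398) = +0.731695 -0.642401 +0.052875 = +0.142169
Attach z-rotation phases: D = e^{-i(1)(4.9866)}·(+0.142169)·e^{-i(1)(1.2593)} = +0.142070+0.005300i

Wigner D-matrix element, Re=0.1421 Im=0.0053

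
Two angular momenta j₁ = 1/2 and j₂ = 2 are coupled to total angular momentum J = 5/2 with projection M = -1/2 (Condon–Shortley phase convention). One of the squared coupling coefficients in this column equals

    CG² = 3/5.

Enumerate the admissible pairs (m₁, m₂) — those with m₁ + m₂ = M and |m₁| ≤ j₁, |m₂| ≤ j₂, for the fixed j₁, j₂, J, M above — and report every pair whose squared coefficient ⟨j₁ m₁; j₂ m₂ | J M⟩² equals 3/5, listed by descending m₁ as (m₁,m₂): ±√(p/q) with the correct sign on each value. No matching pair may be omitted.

Admissible pairs with m₁+m₂ = M = -1/2: (-1/2,0), (1/2,-1)
  (m₁,m₂)=(1/2,-1): CG² = 2/5, CG = +√(2/5)
  (m₁,m₂)=(-1/2,0): CG² = 3/5, CG = +√(3/5)   ← matches the target
Pairs with CG² = 3/5: (-1/2,0): +√(3/5)

(-1/2,0): +√(3/5)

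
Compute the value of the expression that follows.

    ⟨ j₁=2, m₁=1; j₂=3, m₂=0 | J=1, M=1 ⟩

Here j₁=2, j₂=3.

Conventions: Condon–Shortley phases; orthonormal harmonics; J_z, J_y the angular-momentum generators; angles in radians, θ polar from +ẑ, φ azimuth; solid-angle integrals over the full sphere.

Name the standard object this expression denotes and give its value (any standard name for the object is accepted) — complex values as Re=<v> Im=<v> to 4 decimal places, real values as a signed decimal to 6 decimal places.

Clebsch–Gordan coefficient, −√(3/35) ≈ -0.292770

This is a Clebsch–Gordan (vector-coupling) coefficient.
triangle: 4!·0!·2!/7! = 48/5040
(j±m)!: 3!·1!·3!·3!·2!·0! = 432
prefactor² = (2J+1)·Δ·N² = 432/35
  k=1: −1/(1!·3!·0!·2!·0!·0!) = -1/12
Σ = -1/12  ⇒  CG² = 432/35·(-1/12)² = 3/35
CG = −√(3/35) = -0.292770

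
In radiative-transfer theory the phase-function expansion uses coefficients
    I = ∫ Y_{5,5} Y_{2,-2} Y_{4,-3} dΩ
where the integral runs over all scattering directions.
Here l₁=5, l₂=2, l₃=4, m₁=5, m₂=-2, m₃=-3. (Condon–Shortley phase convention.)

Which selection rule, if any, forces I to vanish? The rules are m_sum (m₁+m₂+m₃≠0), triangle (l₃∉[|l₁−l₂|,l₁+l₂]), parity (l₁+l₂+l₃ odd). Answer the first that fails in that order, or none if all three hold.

azimuthal sum: 5 − 2 − 3 = 0  ✓
3 ≤ 4 ≤ 7 (triangle on l)  ✓
L = 5 + 2 + 4 = 11 (odd)  ✗

parity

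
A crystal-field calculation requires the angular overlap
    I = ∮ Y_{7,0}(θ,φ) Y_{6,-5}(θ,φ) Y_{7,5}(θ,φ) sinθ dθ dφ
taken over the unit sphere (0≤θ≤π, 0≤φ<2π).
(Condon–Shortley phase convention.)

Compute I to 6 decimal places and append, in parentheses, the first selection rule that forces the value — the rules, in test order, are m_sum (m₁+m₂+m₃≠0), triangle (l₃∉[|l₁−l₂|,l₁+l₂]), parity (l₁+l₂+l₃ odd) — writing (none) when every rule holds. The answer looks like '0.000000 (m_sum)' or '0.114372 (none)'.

-0.148333 (none)

m-sum 0 ✓  L=20 even ✓  1≤7≤13 ✓
Π(2lᵢ+1) = 15×13×15 = 2925
triangle coeff Δ(7,6,7) = 1/2444321880
Σ_t [0,6]: t=0:+1/2612736000 t=1:−1/20736000 t=2:+1/1658880 t=3:−1/746496 t=4:+1/1658880 t=5:−1/20736000 t=6:+1/2612736000 = -1/4354560
(3j)²=1000/138567 [(7 6 7; 0 0 0)], sign=+1
Σ_t [0,1]: t=0:+1/435456000 t=1:−1/124416000 = -1/174182400
(3j)²=55/4199 [(7 6 7; 0 -5 5)], sign=-1
⇒ 4πI² = 375000/1356277
I = (-1)√(375000/1356277/(4π)) = -0.14833256
No selection rule forces the value: the integral is nonzero (none).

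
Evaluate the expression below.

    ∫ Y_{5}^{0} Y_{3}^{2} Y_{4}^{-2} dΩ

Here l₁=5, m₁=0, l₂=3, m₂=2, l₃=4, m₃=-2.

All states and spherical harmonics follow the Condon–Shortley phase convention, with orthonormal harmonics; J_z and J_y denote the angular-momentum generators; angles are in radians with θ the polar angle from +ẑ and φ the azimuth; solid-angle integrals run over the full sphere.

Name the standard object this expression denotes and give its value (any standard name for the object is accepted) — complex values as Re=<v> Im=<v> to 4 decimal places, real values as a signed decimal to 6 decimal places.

This is a Gaunt coefficient — the integral of a triple product of spherical harmonics over the sphere.
Rules hold: Σm=0, L=12 even, 2≤4≤8.
N = 11·7·9 = 693
Δ = 4!·6!·2!/13! = 1/180180
Racah Σ t=1..3: t=1:−1/576 t=2:+1/144 t=3:−1/576 = 1/288
⇒ 3j(5 3 4; 0 0 0)² = 20/1001, sgn +1
Racah Σ t=3..4: t=3:−1/576 t=4:+1/2880 = -1/720
⇒ 3j(5 3 4; 0 2 -2)² = 80/3003, sgn -1
4πI² = N·(3j₀)²·(3jₘ)² = 4800/13013
I = -1·√(0.368862/4π) = -0.17132746

Gaunt coefficient, -0.171327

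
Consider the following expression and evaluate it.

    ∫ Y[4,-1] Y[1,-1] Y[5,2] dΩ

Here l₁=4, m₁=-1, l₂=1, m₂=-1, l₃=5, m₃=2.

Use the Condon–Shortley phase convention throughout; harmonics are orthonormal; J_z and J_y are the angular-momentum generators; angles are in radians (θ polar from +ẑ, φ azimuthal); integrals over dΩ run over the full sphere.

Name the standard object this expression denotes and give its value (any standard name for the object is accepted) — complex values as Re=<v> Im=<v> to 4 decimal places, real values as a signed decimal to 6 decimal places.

This is a Gaunt coefficient — the integral of a triple product of spherical harmonics over the sphere.
Checks pass: Σm=0; 10 even; l₃=5∈[3,5].
(2·4+1)(2·1+1)(2·5+1) = 297
Δ: 0! 8! 2! / 11! → 1/495
sum: t=0:+1/576 = 1/576
3j²(4 1 5; 0 0 0) = Δ·Π!·Σ² = 5/99  (sign -1)
sum: t=0:+1/1440 = 1/1440
3j²(4 1 5; -1 -1 2) = Δ·Π!·Σ² = 7/165  (sign -1)
combine: 4πI² = 297·5/99·7/165 = 7/11
take √, sign +1: I = 0.22503380

Gaunt coefficient, +0.225034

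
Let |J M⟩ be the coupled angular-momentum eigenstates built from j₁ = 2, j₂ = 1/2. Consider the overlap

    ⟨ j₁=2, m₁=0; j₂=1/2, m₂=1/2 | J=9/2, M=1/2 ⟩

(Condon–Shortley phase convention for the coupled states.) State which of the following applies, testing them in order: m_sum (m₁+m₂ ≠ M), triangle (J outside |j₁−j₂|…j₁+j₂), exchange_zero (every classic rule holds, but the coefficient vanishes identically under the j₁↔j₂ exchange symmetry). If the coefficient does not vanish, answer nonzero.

triangle

m-sum: m₁+m₂ = 0+1/2 = 1/2, M = 1/2  ✓
triangle: need |j₁−j₂| ≤ J ≤ j₁+j₂, i.e. J ∈ [3/2, 5/2]; J = 9/2 is outside ✗ ⇒ coefficient is 0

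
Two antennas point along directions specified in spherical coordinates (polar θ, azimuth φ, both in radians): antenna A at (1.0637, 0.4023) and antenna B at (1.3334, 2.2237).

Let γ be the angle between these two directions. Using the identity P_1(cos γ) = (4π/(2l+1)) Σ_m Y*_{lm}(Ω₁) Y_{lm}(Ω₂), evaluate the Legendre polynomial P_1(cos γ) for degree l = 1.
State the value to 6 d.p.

-0.096492

Addition theorem: P_1(cos γ) = (4π/3) Σ_m Y*_{lm}(Ω₁) Y_{lm}(Ω₂), m = −1…1:
  m=-1: (0.27790 + 0.11825j) × (-0.20400 - 0.26674j) = -0.02515 - 0.09825j  (running Σ = -0.02515 - 0.09825j)
  m=0: (0.23729 + 0.00000j) × (0.11491 + 0.00000j) = 0.02727 + 0.00000j  (running Σ = 0.00211 - 0.09825j)
  m=1: (-0.27790 + 0.11825j) × (0.20400 - 0.26674j) = -0.02515 + 0.09825j  (running Σ = -0.02304 + 0.00000j)
Σ over m = -0.02304 + 0.00000j; ×(4π/3) → -0.09649 + 0.00000j. Real part: -0.096492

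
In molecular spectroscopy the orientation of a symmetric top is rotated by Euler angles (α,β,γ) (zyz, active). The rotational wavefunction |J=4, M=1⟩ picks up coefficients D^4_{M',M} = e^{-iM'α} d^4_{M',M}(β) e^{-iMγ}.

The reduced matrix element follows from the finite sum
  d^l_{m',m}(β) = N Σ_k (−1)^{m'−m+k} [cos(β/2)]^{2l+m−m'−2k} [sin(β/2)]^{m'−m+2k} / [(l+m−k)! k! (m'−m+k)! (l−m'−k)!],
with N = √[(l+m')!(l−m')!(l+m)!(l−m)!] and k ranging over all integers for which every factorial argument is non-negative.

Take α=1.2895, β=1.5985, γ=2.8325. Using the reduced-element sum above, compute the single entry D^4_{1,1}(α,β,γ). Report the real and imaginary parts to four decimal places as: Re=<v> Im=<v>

Re=-0.2131 Im=0.3180

First d^4_{1,1}(β=1.5985), then the phase factors e^{-i(1)α} and e^{-i(1)γ}:
Half-angle: c=0.697245, s=0.716833. N=√(120·6·120·6)=720.000000
k∈{0,1,2,3} keeps every argument non-negative
  k=0: (−1)^0·720.0000/(720)·0.6972^8·0.7168^0 = +0.055857
  k=1: (−1)^1·720.0000/(48)·0.6972^6·0.7168^2 = -0.885602
  k=2: (−1)^2·720.0000/(24)·0.6972^4·0.7168^4 = +1.872124
  k=3: (−1)^3·720.0000/(72)·0.6972^2·0.7168^6 = -0.659598
d^4_{1,1}(1.5985) = +0.055857 -0.885602 +1.872124 -0.659598 = +0.382781
D = (+0.277601-0.960696i)·(+0.382781)·(-0.952610-0.304194i) = -0.213088+0.317986i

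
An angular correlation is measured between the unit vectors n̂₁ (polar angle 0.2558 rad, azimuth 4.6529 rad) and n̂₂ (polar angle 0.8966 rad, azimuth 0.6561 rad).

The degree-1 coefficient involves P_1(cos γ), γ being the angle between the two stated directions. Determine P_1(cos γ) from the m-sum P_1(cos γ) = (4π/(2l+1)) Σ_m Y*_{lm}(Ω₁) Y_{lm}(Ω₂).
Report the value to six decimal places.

0.474279

Addition theorem: P_1(cos γ) = (4π/3) Σ_m Y*_{lm}(Ω₁) Y_{lm}(Ω₂), m = −1…1:
  term(m=-1) = (-0.015479, -0.017807)   from Y*(Ω₁)=(-0.005197, -0.087262), Y(Ω₂)=(0.213865, -0.164649)
  term(m=+0) = (0.144184, 0.000000)   from Y*(Ω₁)=(0.472704, -0.000000), Y(Ω₂)=(0.305020, 0.000000)
  term(m=+1) = (-0.015479, 0.017807)   from Y*(Ω₁)=(0.005197, -0.087262), Y(Ω₂)=(-0.213865, -0.164649)
Total Σ_m = (0.113226, 0.000000). Multiply by 4.188790: (0.474279, 0.000000). P_1(cos γ) = 0.474279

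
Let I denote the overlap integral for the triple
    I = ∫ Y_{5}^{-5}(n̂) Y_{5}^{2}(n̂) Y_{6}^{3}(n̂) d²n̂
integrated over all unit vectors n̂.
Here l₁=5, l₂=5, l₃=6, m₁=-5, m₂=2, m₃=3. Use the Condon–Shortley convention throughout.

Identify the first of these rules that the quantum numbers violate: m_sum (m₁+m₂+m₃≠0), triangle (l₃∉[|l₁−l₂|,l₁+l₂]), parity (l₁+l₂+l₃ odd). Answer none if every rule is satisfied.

Σmᵢ = 0  ✓
l₃∈[|l₁−l₂|,l₁+l₂]=[0,10], have l₃=6  ✓
Σlᵢ = 16 ⇒ even  ✓

none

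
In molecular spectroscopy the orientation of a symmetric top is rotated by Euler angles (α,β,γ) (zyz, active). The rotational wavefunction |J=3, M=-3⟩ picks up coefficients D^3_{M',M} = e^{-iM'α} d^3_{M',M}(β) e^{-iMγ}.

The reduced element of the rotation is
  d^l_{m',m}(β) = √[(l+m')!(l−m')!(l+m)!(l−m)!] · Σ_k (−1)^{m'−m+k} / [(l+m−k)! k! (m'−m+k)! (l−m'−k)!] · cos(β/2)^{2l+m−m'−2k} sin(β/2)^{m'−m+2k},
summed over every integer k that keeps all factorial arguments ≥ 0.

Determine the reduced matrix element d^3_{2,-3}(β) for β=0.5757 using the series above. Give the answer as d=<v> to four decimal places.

d=-0.0043

d^3_{2,-3}(β=0.5757) via the finite sum:
With c≡cos(β/2)=0.958856 and s≡sin(β/2)=0.283891, N=[120·1·1·720]^{1/2}=293.938769
The bounds max(0,m−m')=0 and min(l+m,l−m')=0 give 1 term
  k=0: (−1)^5·293.9388/(120)·0.9589^1·0.2839^5 = -0.004331
d^3_{2,-3}(0.5757) = -0.004331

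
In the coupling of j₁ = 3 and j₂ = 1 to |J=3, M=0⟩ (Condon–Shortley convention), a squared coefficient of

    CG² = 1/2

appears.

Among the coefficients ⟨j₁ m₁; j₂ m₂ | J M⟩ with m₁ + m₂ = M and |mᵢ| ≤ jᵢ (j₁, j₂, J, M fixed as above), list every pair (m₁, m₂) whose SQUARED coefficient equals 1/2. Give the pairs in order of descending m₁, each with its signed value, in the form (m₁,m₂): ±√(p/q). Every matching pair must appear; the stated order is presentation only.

Admissible pairs with m₁+m₂ = M = 0: (-1,1), (0,0), (1,-1)
  (m₁,m₂)=(1,-1): CG² = 1/2, CG = +√(1/2)   ← matches the target
  (m₁,m₂)=(0,0): CG² = 0/1, CG = 0
  (m₁,m₂)=(-1,1): CG² = 1/2, CG = −√(1/2)   ← matches the target
Pairs with CG² = 1/2: (1,-1): +√(1/2); (-1,1): −√(1/2)

(1,-1): +√(1/2); (-1,1): −√(1/2)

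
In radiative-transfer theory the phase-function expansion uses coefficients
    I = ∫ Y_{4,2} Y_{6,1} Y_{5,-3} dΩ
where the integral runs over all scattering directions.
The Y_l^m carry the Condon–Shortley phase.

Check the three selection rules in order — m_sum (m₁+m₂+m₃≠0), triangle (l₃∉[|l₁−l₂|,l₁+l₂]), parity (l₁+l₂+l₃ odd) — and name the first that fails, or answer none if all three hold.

parity

azimuthal sum: 2 + 1 − 3 = 0  ✓
2 ≤ 5 ≤ 10 (triangle on l)  ✓
L = 4 + 6 + 5 = 15 (odd)  ✗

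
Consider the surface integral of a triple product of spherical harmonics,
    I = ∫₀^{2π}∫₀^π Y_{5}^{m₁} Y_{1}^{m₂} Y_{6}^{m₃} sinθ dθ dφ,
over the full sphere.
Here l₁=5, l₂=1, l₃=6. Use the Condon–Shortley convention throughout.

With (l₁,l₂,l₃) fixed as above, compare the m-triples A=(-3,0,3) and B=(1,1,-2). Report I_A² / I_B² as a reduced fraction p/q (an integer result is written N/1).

27/28

Same 5,1,6: normalisation and zero-m 3j drop out of the ratio.
A: Δ: 0! 10! 2! / 13! → 1/858; sum: t=0:+1/80640 = 1/80640; 3j²(5 1 6; -3 0 3) = Δ·Π!·Σ² = 9/286  (sign -1)
B: Δ: 0! 10! 2! / 13! → 1/858; sum: t=0:+1/34560 = 1/34560; 3j²(5 1 6; 1 1 -2) = Δ·Π!·Σ² = 14/429  (sign +1)
I_A²/I_B² = (9/286)/(14/429) = 27/28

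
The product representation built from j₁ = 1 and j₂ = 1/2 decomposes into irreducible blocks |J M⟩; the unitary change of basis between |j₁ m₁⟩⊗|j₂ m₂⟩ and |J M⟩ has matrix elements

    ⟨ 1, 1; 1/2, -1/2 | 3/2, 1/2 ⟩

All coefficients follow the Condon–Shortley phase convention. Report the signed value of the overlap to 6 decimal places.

+0.577350

triangle: 0!×2!×1!/4! = 2/24
(j±m)!: 2!×0!×0!×1!×2!×1! = 4
prefactor² = (2J+1)×Δ×N² = 4/3
  k=0: +1/(0!×0!×0!×0!×2!×1!) = 1/2
Σ = 1/2  ⇒  CG² = 4/3×(1/2)² = 1/3
CG = +√(1/3) = +0.577350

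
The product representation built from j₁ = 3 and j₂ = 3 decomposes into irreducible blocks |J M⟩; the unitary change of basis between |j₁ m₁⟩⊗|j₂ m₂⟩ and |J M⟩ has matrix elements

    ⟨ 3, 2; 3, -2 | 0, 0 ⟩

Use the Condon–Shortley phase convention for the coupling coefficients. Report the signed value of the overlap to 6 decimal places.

−√(1/7) ≈ -0.377964

triangle: 6!·0!·0!/7! = 720/5040
(j±m)!: 5!·1!·1!·5!·0!·0! = 14400
prefactor² = (2J+1)·Δ·N² = 14400/7
  k=1: −1/(1!·5!·0!·0!·0!·0!) = -1/120
Σ = -1/120  ⇒  CG² = 14400/7·(-1/120)² = 1/7
CG = −√(1/7) = -0.377964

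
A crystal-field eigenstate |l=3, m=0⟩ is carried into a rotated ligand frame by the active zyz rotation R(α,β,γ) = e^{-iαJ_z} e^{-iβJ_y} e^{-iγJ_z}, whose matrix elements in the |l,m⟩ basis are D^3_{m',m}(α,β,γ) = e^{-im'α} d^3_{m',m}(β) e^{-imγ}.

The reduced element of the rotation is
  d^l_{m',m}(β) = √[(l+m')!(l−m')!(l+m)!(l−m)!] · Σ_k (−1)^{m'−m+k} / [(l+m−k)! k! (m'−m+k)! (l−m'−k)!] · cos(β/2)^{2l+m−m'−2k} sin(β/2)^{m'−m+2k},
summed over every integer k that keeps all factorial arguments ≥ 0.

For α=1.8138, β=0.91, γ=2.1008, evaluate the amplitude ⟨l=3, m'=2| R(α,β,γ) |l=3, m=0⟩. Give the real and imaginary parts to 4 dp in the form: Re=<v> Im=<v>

Re=-0.4632 Im=0.2447

D^3_{2,0}(1.8138,0.9100,2.1008) = e^{-i·2·1.8138}·d^3_{2,0}(0.9100)·e^{-i·0·2.1008}. Compute d first:
With c≡cos(β/2)=0.898261 and s≡sin(β/2)=0.439462, N=[120·1·6·6]^{1/2}=65.726707
k: max(0,(0)−(2))=0 … min(3+(0),3−(2))=1
  k=0: (−1)^2·65.7267/(12)·0.8983^4·0.4395^2 = +0.688675
  k=1: (−1)^3·65.7267/(12)·0.8983^2·0.4395^4 = -0.164836
d^3_{2,0}(0.9100) = +0.688675 -0.164836 = +0.523839
Attach z-rotation phases: D = e^{-i(2)(1.8138)}·(+0.523839)·e^{-i(0)(2.1008)} = -0.463181+0.244685i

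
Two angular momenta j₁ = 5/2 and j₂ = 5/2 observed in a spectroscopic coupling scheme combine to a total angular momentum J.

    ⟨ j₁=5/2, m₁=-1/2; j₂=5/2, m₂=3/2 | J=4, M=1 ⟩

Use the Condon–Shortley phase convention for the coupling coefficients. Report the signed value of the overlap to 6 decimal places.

√[9·1!4!4!/10! · 2!3!4!1!5!3!] = √(10368/35)
  +(−1)^0/∏(0,1,3,4,1,0)! = 1/144  (running 1/144)
  +(−1)^1/∏(1,0,2,3,2,1)! = -1/24  (running -5/144)
⟨..|..⟩ = √(10368/35)·(-5/144) = -0.597614

−√(5/14) = -0.597614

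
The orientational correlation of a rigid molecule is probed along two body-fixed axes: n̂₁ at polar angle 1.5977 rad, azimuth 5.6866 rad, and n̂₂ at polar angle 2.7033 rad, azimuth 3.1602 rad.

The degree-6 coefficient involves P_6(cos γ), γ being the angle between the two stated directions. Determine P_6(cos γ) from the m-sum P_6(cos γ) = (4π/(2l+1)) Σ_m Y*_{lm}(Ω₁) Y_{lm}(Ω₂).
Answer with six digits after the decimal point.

0.172567

Addition theorem: P_6(cos γ) = (4π/13) Σ_m Y*_{lm}(Ω₁) Y_{lm}(Ω₂), m = −6…6:
  m=-6: Y*=(-0.436549, 0.204410)  Y=(0.002805, -0.000314)  product (-0.001160, 0.000711)
  m=-5: Y*=(0.044371, 0.007100)  Y=(0.020771, -0.001938)  product (0.000935, 0.000061)
  m=-4: Y*=(0.257332, 0.242266)  Y=(0.092552, -0.006901)  product (0.025488, 0.020646)
  m=-3: Y*=(-0.011376, -0.051121)  Y=(0.270931, -0.015140)  product (-0.003856, -0.013678)
  m=-2: Y*=(0.118441, -0.298593)  Y=(0.493890, -0.018388)  product (0.053006, -0.149650)
  m=-1: Y*=(-0.045624, 0.030985)  Y=(0.409414, -0.007619)  product (-0.018443, 0.013033)
  m=+0: Y*=(-0.313026, -0.000000)  Y=(-0.212702, 0.000000)  product (0.066581, 0.000000)
  m=+1: Y*=(0.045624, 0.030985)  Y=(-0.409414, -0.007619)  product (-0.018443, -0.013033)
  m=+2: Y*=(0.118441, 0.298593)  Y=(0.493890, 0.018388)  product (0.053006, 0.149650)
  m=+3: Y*=(0.011376, -0.051121)  Y=(-0.270931, -0.015140)  product (-0.003856, 0.013678)
  m=+4: Y*=(0.257332, -0.242266)  Y=(0.092552, 0.006901)  product (0.025488, -0.020646)
  m=+5: Y*=(-0.044371, 0.007100)  Y=(-0.020771, -0.001938)  product (0.000935, -0.000061)
  m=+6: Y*=(-0.436549, -0.204410)  Y=(0.002805, 0.000314)  product (-0.001160, -0.000711)
Accumulated sum (0.178522, -0.000000); after 4π/(2l+1) scaling, (0.172567, -0.000000) ⇒ P_6 = 0.172567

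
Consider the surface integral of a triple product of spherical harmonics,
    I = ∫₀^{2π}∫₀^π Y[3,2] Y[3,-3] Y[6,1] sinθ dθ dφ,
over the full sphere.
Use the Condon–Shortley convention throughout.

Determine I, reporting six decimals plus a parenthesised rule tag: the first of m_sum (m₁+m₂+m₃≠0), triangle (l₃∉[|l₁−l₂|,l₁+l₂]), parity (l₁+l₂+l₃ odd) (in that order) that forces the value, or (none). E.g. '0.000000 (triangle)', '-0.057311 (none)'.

-0.031364 (none)

Rules hold: Σm=0, L=12 even, 0≤6≤6.
N = 7·7·13 = 637
Δ = 0!·6!·6!/13! = 1/12012
Racah Σ t=0..0: t=0:+1/1296 = 1/1296
⇒ 3j(3 3 6; 0 0 0)² = 100/3003, sgn +1
Racah Σ t=0..0: t=0:+1/86400 = 1/86400
⇒ 3j(3 3 6; 2 -3 1)² = 1/1716, sgn -1
4πI² = N·(3j₀)²·(3jₘ)² = 175/14157
I = -1·√(0.0123614/4π) = -0.03136379
No selection rule forces the value: the integral is nonzero (none).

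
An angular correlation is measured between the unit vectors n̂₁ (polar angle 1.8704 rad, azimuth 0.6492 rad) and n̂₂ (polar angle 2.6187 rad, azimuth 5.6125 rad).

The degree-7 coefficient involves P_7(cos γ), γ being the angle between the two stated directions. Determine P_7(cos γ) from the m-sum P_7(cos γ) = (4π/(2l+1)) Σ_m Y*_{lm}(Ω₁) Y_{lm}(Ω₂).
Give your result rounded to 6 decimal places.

Addition theorem: P_7(cos γ) = (4π/15) Σ_m Y*_{lm}(Ω₁) Y_{lm}(Ω₂), m = −7…7:
  term(m=-7) = (-0.001384, 0.000260)   from Y*(Ω₁)=(-0.060773, -0.358356), Y(Ω₂)=(-0.000068, -0.003873)
  term(m=-6) = (-0.000690, 0.010540)   from Y*(Ω₁)=(0.306350, 0.287466), Y(Ω₂)=(0.015971, 0.019419)
  term(m=-5) = (0.003670, 0.001201)   from Y*(Ω₁)=(-0.038475, -0.004032), Y(Ω₂)=(-0.097579, -0.020985)
  term(m=-4) = (-0.048396, 0.075980)   from Y*(Ω₁)=(-0.288302, 0.174700), Y(Ω₂)=(0.239590, -0.118362)
  term(m=-3) = (0.051470, 0.054948)   from Y*(Ω₁)=(0.059086, -0.149315), Y(Ω₂)=(-0.200239, 0.423948)
  term(m=-2) = (-0.105634, 0.057958)   from Y*(Ω₁)=(-0.073755, -0.264032), Y(Ω₂)=(-0.099954, -0.428001)
  term(m=-1) = (-0.001798, -0.007016)   from Y*(Ω₁)=(0.159802, 0.121281), Y(Ω₂)=(-0.028282, -0.022438)
  term(m=+0) = (0.113267, 0.000000)   from Y*(Ω₁)=(0.252638, -0.000000), Y(Ω₂)=(0.448336, 0.000000)
  term(m=+1) = (-0.001798, 0.007016)   from Y*(Ω₁)=(-0.159802, 0.121281), Y(Ω₂)=(0.028282, -0.022438)
  term(m=+2) = (-0.105634, -0.057958)   from Y*(Ω₁)=(-0.073755, 0.264032), Y(Ω₂)=(-0.099954, 0.428001)
  term(m=+3) = (0.051470, -0.054948)   from Y*(Ω₁)=(-0.059086, -0.149315), Y(Ω₂)=(0.200239, 0.423948)
  term(m=+4) = (-0.048396, -0.075980)   from Y*(Ω₁)=(-0.288302, -0.174700), Y(Ω₂)=(0.239590, 0.118362)
  term(m=+5) = (0.003670, -0.001201)   from Y*(Ω₁)=(0.038475, -0.004032), Y(Ω₂)=(0.097579, -0.020985)
  term(m=+6) = (-0.000690, -0.010540)   from Y*(Ω₁)=(0.306350, -0.287466), Y(Ω₂)=(0.015971, -0.019419)
  term(m=+7) = (-0.001384, -0.000260)   from Y*(Ω₁)=(0.060773, -0.358356), Y(Ω₂)=(0.000068, -0.003873)
Accumulated sum (-0.092256, -0.000000); after 4π/(2l+1) scaling, (-0.077288, -0.000000) ⇒ P_7 = -0.077288

-0.077288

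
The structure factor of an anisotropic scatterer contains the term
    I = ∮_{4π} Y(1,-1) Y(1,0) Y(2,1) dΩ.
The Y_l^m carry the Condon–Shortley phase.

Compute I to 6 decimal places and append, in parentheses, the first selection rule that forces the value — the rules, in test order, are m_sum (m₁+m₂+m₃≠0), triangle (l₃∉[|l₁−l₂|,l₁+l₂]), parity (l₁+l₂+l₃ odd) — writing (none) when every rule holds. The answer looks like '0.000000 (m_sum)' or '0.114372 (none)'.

Checks pass: Σm=0; 4 even; l₃=2∈[0,2].
(2·1+1)(2·1+1)(2·2+1) = 45
Δ: 0! 2! 2! / 5! → 1/30
sum: t=0:+1/1 = 1/1
3j²(1 1 2; 0 0 0) = Δ·Π!·Σ² = 2/15  (sign +1)
sum: t=0:+1/2 = 1/2
3j²(1 1 2; -1 0 1) = Δ·Π!·Σ² = 1/10  (sign -1)
combine: 4πI² = 45·2/15·1/10 = 3/5
take √, sign -1: I = -0.21850969
No selection rule forces the value: the integral is nonzero (none).

-0.218510 (none)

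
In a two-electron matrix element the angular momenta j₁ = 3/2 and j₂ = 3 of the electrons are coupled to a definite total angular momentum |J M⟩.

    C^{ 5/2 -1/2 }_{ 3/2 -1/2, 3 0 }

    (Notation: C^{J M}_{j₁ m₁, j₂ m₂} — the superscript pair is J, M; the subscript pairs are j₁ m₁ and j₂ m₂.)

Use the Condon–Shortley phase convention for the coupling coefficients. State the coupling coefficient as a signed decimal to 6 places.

−√(6/35) = -0.414039

j₁+j₂−J=2  J+j₁−j₂=1  J−j₁+j₂=4  j₁+j₂+J+1=8
(j₁±m₁, j₂±m₂, J±M) = (1,2,3,3,2,3)
P² = 216/35
sum k=1..2:
  [1] −1/4 = -1/4
  [2] +1/12 = 1/12
S = -1/6
C² = P²·S² = 6/35 ; C = -0.414039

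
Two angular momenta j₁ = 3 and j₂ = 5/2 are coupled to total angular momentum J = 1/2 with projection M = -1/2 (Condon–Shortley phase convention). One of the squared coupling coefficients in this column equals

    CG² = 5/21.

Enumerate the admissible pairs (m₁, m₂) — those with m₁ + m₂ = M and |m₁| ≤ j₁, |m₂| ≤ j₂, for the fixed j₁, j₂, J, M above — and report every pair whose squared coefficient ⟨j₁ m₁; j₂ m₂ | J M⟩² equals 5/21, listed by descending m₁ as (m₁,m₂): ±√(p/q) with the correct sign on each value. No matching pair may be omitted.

(-2,3/2): +√(5/21)

Admissible pairs with m₁+m₂ = M = -1/2: (-3,5/2), (-2,3/2), (-1,1/2), (0,-1/2), (1,-3/2), (2,-5/2)
  (m₁,m₂)=(2,-5/2): CG² = 1/21, CG = +√(1/21)
  (m₁,m₂)=(1,-3/2): CG² = 2/21, CG = −√(2/21)
  (m₁,m₂)=(0,-1/2): CG² = 1/7, CG = +√(1/7)
  (m₁,m₂)=(-1,1/2): CG² = 4/21, CG = −√(4/21)
  (m₁,m₂)=(-2,3/2): CG² = 5/21, CG = +√(5/21)   ← matches the target
  (m₁,m₂)=(-3,5/2): CG² = 2/7, CG = −√(2/7)
Pairs with CG² = 5/21: (-2,3/2): +√(5/21)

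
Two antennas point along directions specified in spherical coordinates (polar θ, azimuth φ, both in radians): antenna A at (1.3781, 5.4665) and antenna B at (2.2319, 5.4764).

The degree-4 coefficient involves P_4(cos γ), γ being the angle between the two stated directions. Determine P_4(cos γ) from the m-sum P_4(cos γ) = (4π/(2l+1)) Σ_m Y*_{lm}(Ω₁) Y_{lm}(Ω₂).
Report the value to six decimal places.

-0.428527

Summing Y*_{l m}(θ₁,φ₁)·Y_{l m}(θ₂,φ₂) over m ∈ [−4, 4]; prefactor 4π/(2·4+1) = 1.396263:
  m=-4: (-0.40746 + 0.05126j) × (-0.17114 - 0.01468j) = 0.07049 - 0.00279j  (running Σ = 0.07049 - 0.00279j)
  m=-3: (-0.17457 - 0.14453j) × (0.28382 - 0.24955j) = -0.08561 + 0.00254j  (running Σ = -0.01513 - 0.00025j)
  m=-2: (0.01498 + 0.23906j) × (-0.01461 + 0.34125j) = -0.08180 + 0.00162j  (running Σ = -0.09693 + 0.00137j)
  m=-1: (-0.16701 + 0.17780j) × (0.05728 + 0.05978j) = -0.02020 + 0.00020j  (running Σ = -0.11712 + 0.00157j)
  m=0: (0.20595 + 0.00000j) × (-0.35284 + 0.00000j) = -0.07267 + 0.00000j  (running Σ = -0.18979 + 0.00157j)
  m=1: (0.16701 + 0.17780j) × (-0.05728 + 0.05978j) = -0.02020 - 0.00020j  (running Σ = -0.20998 + 0.00137j)
  m=2: (0.01498 - 0.23906j) × (-0.01461 - 0.34125j) = -0.08180 - 0.00162j  (running Σ = -0.29178 - 0.00025j)
  m=3: (0.17457 - 0.14453j) × (-0.28382 - 0.24955j) = -0.08561 - 0.00254j  (running Σ = -0.37739 - 0.00279j)
  m=4: (-0.40746 - 0.05126j) × (-0.17114 + 0.01468j) = 0.07049 + 0.00279j  (running Σ = -0.30691 + 0.00000j)
Accumulated sum -0.30691 + 0.00000j; after 4π/(2l+1) scaling, -0.42853 + 0.00000j ⇒ P_4 = -0.428527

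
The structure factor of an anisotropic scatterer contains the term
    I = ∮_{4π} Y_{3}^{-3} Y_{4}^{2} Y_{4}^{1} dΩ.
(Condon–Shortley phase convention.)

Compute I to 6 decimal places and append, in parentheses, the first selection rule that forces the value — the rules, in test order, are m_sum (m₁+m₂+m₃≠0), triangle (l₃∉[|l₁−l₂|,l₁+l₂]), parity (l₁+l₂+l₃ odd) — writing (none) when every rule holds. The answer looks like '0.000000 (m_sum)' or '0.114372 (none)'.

Σlᵢ=11 odd — θ-integrand is odd under cosθ→−cosθ; I=0

0.000000 (parity)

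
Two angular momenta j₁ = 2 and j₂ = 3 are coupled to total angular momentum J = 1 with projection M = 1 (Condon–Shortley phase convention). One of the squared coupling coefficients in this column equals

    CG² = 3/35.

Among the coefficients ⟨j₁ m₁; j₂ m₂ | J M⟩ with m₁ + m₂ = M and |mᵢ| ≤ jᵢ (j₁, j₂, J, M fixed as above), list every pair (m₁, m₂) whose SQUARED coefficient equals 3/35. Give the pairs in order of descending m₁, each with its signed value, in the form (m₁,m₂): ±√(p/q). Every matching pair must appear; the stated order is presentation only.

(1,0): −√(3/35)

Admissible pairs with m₁+m₂ = M = 1: (-2,3), (-1,2), (0,1), (1,0), (2,-1)
  (m₁,m₂)=(2,-1): CG² = 1/35, CG = +√(1/35)
  (m₁,m₂)=(1,0): CG² = 3/35, CG = −√(3/35)   ← matches the target
  (m₁,m₂)=(0,1): CG² = 6/35, CG = +√(6/35)
  (m₁,m₂)=(-1,2): CG² = 2/7, CG = −√(2/7)
  (m₁,m₂)=(-2,3): CG² = 3/7, CG = +√(3/7)
Pairs with CG² = 3/35: (1,0): −√(3/35)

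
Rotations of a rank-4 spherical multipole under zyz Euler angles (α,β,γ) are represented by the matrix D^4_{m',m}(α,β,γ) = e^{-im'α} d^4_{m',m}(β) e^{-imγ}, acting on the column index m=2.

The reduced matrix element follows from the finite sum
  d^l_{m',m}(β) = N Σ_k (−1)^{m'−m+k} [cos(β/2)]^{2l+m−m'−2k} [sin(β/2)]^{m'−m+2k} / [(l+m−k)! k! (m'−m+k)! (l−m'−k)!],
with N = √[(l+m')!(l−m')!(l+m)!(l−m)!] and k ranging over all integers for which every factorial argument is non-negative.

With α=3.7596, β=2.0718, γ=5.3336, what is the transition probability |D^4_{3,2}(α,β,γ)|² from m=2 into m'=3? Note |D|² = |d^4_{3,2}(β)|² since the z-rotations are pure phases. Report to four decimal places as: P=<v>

D^4_{3,2}(3.7596,2.0718,5.3336) = e^{-i·3·3.7596}·d^4_{3,2}(2.0718)·e^{-i·2·5.3336}. Compute d first:
With c≡cos(β/2)=0.509752 and s≡sin(β/2)=0.860321, N=[5040·1·720·2]^{1/2}=2693.993318
Admissible k: 0..1 (factorial args all ≥0)
  k=0: (−1)^1·2693.9933/(720)·0.5098^7·0.8603^1 = -0.028790
  k=1: (−1)^2·2693.9933/(240)·0.5098^5·0.8603^3 = +0.246015
d^4_{3,2}(2.0718) = -0.028790 +0.246015 = +0.217225
|D^4_{3,2}|² = |d^4_{3,2}(β)|² = (+0.217225)² = 0.047187 (the z-rotation phases have unit modulus)

P=0.0472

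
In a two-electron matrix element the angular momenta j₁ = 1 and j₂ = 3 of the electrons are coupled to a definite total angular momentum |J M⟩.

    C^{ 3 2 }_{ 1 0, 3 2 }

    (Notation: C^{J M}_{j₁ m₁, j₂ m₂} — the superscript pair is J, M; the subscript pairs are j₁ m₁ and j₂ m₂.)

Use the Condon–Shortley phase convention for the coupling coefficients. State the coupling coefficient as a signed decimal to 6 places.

−√(1/3) ≈ -0.577350

j₁+j₂−J=1  J+j₁−j₂=1  J−j₁+j₂=5  j₁+j₂+J+1=8
(j₁±m₁, j₂±m₂, J±M) = (1,1,5,1,5,1)
P² = 300
sum k=0..1:
  [0] +1/120 = 1/120
  [1] −1/24 = -1/24
S = -1/30
C² = P²·S² = 1/3 ; C = -0.577350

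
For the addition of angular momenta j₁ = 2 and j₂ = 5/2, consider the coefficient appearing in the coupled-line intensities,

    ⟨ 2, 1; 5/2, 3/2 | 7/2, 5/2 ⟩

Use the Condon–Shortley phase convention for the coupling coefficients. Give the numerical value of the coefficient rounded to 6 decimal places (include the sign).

j₁+j₂−J=1  J+j₁−j₂=3  J−j₁+j₂=4  j₁+j₂+J+1=9
(j₁±m₁, j₂±m₂, J±M) = (3,1,4,1,6,1)
P² = 2304/7
sum k=0..1:
  [0] +1/48 = 1/48
  [1] −1/36 = -1/36
S = -1/144
C² = P²·S² = 1/63 ; C = -0.125988

−√(1/63) ≈ -0.125988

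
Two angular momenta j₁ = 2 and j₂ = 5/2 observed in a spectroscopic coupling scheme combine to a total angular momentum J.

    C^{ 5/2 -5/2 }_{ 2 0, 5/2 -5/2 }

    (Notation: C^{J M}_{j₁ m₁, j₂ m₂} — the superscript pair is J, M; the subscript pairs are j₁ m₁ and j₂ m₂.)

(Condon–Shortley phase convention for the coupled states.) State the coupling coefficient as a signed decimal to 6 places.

+0.597614

triangle: 2!·2!·3!/8! = 24/40320
(j±m)!: 2!·2!·0!·5!·0!·5! = 57600
prefactor² = (2J+1)·Δ·N² = 1440/7
  k=0: +1/(0!·2!·2!·0!·0!·3!) = 1/24
Σ = 1/24  ⇒  CG² = 1440/7·(1/24)² = 5/14
CG = +√(5/14) = +0.597614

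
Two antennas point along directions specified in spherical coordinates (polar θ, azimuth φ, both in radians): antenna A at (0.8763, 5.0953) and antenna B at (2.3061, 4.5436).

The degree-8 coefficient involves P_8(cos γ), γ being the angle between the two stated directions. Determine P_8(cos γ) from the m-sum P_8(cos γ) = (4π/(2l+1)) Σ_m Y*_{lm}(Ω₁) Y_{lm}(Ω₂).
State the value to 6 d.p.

Summing Y*_{l m}(θ₁,φ₁)·Y_{l m}(θ₂,φ₂) over m ∈ [−8, 8]; prefactor 4π/(2·8+1) = 0.739198:
  term(m=-8) = (-0.000870, -0.002823)   from Y*(Ω₁)=(-0.062435, 0.004899), Y(Ω₂)=(0.010316, 0.046027)
  term(m=-7) = (0.026763, 0.023488)   from Y*(Ω₁)=(-0.092858, -0.186851), Y(Ω₂)=(-0.157891, 0.064768)
  term(m=-6) = (-0.141464, -0.024080)   from Y*(Ω₁)=(0.264746, -0.297823), Y(Ω₂)=(-0.190695, -0.305477)
  term(m=-5) = (0.186523, -0.075169)   from Y*(Ω₁)=(0.412588, 0.147695), Y(Ω₂)=(0.342919, -0.304945)
  term(m=-4) = (-0.022159, 0.030011)   from Y*(Ω₁)=(0.005795, 0.147939), Y(Ω₂)=(0.196690, 0.157486)
  term(m=-3) = (0.004532, -0.053636)   from Y*(Ω₁)=(0.255981, -0.114948), Y(Ω₂)=(0.093035, -0.167752)
  term(m=-2) = (0.052082, 0.103194)   from Y*(Ω₁)=(0.226176, 0.217489), Y(Ω₂)=(0.347595, 0.122011)
  term(m=-1) = (-0.003387, -0.002084)   from Y*(Ω₁)=(0.055117, -0.136836), Y(Ω₂)=(0.004528, -0.026573)
  term(m=+0) = (0.124845, 0.000000)   from Y*(Ω₁)=(0.338351, -0.000000), Y(Ω₂)=(0.368981, 0.000000)
  term(m=+1) = (-0.003387, 0.002084)   from Y*(Ω₁)=(-0.055117, -0.136836), Y(Ω₂)=(-0.004528, -0.026573)
  term(m=+2) = (0.052082, -0.103194)   from Y*(Ω₁)=(0.226176, -0.217489), Y(Ω₂)=(0.347595, -0.122011)
  term(m=+3) = (0.004532, 0.053636)   from Y*(Ω₁)=(-0.255981, -0.114948), Y(Ω₂)=(-0.093035, -0.167752)
  term(m=+4) = (-0.022159, -0.030011)   from Y*(Ω₁)=(0.005795, -0.147939), Y(Ω₂)=(0.196690, -0.157486)
  term(m=+5) = (0.186523, 0.075169)   from Y*(Ω₁)=(-0.412588, 0.147695), Y(Ω₂)=(-0.342919, -0.304945)
  term(m=+6) = (-0.141464, 0.024080)   from Y*(Ω₁)=(0.264746, 0.297823), Y(Ω₂)=(-0.190695, 0.305477)
  term(m=+7) = (0.026763, -0.023488)   from Y*(Ω₁)=(0.092858, -0.186851), Y(Ω₂)=(0.157891, 0.064768)
  term(m=+8) = (-0.000870, 0.002823)   from Y*(Ω₁)=(-0.062435, -0.004899), Y(Ω₂)=(0.010316, -0.046027)
Total Σ_m = (0.328889, -0.000000). Multiply by 0.739198: (0.243114, -0.000000). P_8(cos γ) = 0.243114

0.243114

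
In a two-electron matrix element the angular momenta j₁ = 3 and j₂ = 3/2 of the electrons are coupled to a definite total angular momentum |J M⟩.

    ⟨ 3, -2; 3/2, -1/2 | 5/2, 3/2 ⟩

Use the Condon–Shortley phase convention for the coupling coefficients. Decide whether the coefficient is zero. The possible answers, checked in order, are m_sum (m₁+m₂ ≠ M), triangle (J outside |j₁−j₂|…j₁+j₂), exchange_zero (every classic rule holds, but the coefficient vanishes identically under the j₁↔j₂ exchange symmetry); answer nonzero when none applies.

m_sum

m-sum: m₁+m₂ = -2+(-1/2) = -5/2, M = 3/2  ✗ ⇒ coefficient is 0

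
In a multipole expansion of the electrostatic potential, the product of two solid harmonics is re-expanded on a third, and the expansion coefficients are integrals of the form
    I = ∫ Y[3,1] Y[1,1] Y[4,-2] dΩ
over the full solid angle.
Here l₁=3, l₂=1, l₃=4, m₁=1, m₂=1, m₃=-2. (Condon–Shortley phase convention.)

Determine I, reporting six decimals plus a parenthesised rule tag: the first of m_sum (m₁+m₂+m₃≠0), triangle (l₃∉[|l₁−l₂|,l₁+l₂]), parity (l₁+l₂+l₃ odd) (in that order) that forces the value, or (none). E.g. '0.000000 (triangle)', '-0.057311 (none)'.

0.238414 (none)

Checks pass: Σm=0; 8 even; l₃=4∈[2,4].
(2·3+1)(2·1+1)(2·4+1) = 189
Δ: 0! 6! 2! / 9! → 1/252
sum: t=0:+1/36 = 1/36
3j²(3 1 4; 0 0 0) = Δ·Π!·Σ² = 4/63  (sign +1)
sum: t=0:+1/96 = 1/96
3j²(3 1 4; 1 1 -2) = Δ·Π!·Σ² = 5/84  (sign +1)
combine: 4πI² = 189·4/63·5/84 = 5/7
take √, sign +1: I = 0.23841361
No selection rule forces the value: the integral is nonzero (none).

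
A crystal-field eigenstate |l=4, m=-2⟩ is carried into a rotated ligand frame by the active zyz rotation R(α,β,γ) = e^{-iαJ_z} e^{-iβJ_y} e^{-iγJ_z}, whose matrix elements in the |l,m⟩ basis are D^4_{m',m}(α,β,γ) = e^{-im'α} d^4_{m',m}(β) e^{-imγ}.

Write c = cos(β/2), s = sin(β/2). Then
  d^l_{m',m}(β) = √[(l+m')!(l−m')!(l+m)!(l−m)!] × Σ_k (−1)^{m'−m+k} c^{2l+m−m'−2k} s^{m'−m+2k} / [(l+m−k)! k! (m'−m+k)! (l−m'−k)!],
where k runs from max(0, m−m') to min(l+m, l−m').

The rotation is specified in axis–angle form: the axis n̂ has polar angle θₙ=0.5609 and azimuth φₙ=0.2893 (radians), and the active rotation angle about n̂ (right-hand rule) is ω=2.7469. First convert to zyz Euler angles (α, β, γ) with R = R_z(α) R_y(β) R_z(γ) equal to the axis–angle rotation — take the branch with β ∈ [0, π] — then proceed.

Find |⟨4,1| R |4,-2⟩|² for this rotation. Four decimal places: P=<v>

P=0.1907

Axis–angle → zyz. n̂ = (sinθₙcosφₙ, sinθₙsinφₙ, cosθₙ) = (+0.509843, +0.151755, +0.846777), ω = 2.7469.
R = I cosω + sinω [n̂]ₓ + (1−cosω) n̂n̂ᵀ gives
  R = [-0.423221, -0.176813, +0.888606; +0.474400, -0.878826, +0.051078; +0.771899, +0.443172, +0.455818]
β = atan2(√(R₁₃²+R₂₃²), R₃₃) = 1.097506; α = atan2(R₂₃, R₁₃) mod 2π = 0.057418; γ = atan2(R₃₂, −R₃₁) mod 2π = 2.620411
First d^4_{1,-2}(β=1.0975), then the phase factors e^{-i(1)α} and e^{-i(-2)γ}:
Half-angle: c=0.853176, s=0.521624. N=√(120·6·2·720)=1018.233765
Admissible k: 0..2 (factorial args all ≥0)
  k=0: (−1)^3·1018.2338/(72)·0.8532^5·0.5216^3 = -0.907359
  k=1: (−1)^4·1018.2338/(48)·0.8532^3·0.5216^5 = +0.508754
  k=2: (−1)^5·1018.2338/(240)·0.8532^1·0.5216^7 = -0.038034
d^4_{1,-2}(1.0975) = -0.907359 +0.508754 -0.038034 = -0.436639
|D^4_{1,-2}|² = |d^4_{1,-2}(β)|² = (-0.436639)² = 0.190654 (the z-rotation phases have unit modulus)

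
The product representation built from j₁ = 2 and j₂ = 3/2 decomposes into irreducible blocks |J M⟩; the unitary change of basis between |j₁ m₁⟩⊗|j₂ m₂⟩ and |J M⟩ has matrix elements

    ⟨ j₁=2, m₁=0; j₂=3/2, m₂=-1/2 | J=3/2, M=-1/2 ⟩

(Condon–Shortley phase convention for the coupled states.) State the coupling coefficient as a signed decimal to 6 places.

j₁+j₂−J=2  J+j₁−j₂=2  J−j₁+j₂=1  j₁+j₂+J+1=6
(j₁±m₁, j₂±m₂, J±M) = (2,2,1,2,1,2)
P² = 16/45
sum k=0..1:
  [0] +1/4 = 1/4
  [1] −1/1 = -1
S = -3/4
C² = P²·S² = 1/5 ; C = -0.447214

-0.447214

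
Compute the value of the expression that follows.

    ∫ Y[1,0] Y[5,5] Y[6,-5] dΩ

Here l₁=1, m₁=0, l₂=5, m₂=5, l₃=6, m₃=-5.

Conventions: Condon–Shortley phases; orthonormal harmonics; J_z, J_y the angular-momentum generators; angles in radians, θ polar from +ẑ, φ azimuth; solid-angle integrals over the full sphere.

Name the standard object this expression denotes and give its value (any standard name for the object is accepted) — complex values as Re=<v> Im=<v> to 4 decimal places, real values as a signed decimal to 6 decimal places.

This is a Gaunt coefficient — the integral of a triple product of spherical harmonics over the sphere.
Checks pass: Σm=0; 12 even; l₃=6∈[4,6].
(2·1+1)(2·5+1)(2·6+1) = 429
Δ: 0! 2! 10! / 13! → 1/858
sum: t=0:+1/14400 = 1/14400
3j²(1 5 6; 0 0 0) = Δ·Π!·Σ² = 6/143  (sign +1)
sum: t=0:+1/3628800 = 1/3628800
3j²(1 5 6; 0 5 -5) = Δ·Π!·Σ² = 1/78  (sign -1)
combine: 4πI² = 429·6/143·1/78 = 3/13
take √, sign -1: I = -0.13551395

Gaunt coefficient, -0.135514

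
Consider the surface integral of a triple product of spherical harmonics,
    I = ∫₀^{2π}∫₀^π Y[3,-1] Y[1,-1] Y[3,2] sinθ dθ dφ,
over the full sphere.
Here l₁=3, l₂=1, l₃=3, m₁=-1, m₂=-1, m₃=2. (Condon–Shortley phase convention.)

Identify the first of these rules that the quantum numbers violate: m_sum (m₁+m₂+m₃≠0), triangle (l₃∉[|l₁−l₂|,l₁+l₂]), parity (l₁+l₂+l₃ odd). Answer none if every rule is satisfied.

parity

azimuthal sum: -1 − 1 + 2 = 0  ✓
2 ≤ 3 ≤ 4 (triangle on l)  ✓
L = 3 + 1 + 3 = 7 (odd)  ✗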